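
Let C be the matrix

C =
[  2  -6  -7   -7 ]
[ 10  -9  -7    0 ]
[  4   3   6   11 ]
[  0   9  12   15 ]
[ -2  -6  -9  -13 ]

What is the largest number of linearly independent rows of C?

Row reduce to echelon form.
R2 ← R2 − (5)·R1: [0, 21, 28, 35]
R3 ← R3 − (2)·R1: [0, 15, 20, 25]
R5 ← R5 + R1: [0, -12, -16, -20]
R3 ← R3 − (5/7)·R2: [0, 0, 0, 0]
R4 ← R4 − (3/7)·R2: [0, 0, 0, 0]
R5 ← R5 + (4/7)·R2: [0, 0, 0, 0]
Echelon form has 2 nonzero rows, so rank(C) = 2.
The rank gives the maximum number of linearly independent rows: 2.

2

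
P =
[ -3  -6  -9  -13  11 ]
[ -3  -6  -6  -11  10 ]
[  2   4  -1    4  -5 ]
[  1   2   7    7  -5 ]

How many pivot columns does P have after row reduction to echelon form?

2

Row reduce to echelon form.
R2 ← R2 − R1: [0, 0, 3, 2, -1]
R3 ← R3 + (2/3)·R1: [0, 0, -7, -14/3, 7/3]
R4 ← R4 + (1/3)·R1: [0, 0, 4, 8/3, -4/3]
R3 ← R3 + (7/3)·R2: [0, 0, 0, 0, 0]
R4 ← R4 − (4/3)·R2: [0, 0, 0, 0, 0]
Echelon form has 2 nonzero rows, so rank(P) = 2.
Each nonzero row contributes one pivot column: 2 pivot columns.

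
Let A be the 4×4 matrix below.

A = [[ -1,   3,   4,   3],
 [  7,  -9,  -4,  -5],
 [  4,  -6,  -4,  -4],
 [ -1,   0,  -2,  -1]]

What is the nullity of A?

Row reduce to echelon form.
R2 ← R2 + (7)·R1: [0, 12, 24, 16]
R3 ← R3 + (4)·R1: [0, 6, 12, 8]
R4 ← R4 − R1: [0, -3, -6, -4]
R3 ← R3 − (1/2)·R2: [0, 0, 0, 0]
R4 ← R4 + (1/4)·R2: [0, 0, 0, 0]
2 nonzero rows, so rank(A) = 2.
A has 4 columns; by rank–nullity, nullity = 4 − 2 = 2.

2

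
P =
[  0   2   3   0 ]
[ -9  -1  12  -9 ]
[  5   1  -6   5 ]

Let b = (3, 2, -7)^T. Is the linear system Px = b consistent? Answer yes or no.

no

Row reduce the augmented matrix [P | b].
Swap R1 ↔ R2
R3 ← R3 + (5/9)·R1: [0, 4/9, 2/3, 0, -53/9]
R3 ← R3 − (2/9)·R2: [0, 0, 0, 0, -59/9]
The echelon form has 3 nonzero rows; the last pivot sits in the augmented column, so rank(P) = 2 but rank([P|b]) = 3.
Since the ranks differ, the system is inconsistent.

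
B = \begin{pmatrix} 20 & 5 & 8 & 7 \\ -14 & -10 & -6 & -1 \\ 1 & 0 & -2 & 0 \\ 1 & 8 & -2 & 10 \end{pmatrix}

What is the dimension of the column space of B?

Row reduce to echelon form.
R2 ← R2 + (7/10)·R1: [0, -13/2, -2/5, 39/10]
R3 ← R3 − (1/20)·R1: [0, -1/4, -12/5, -7/20]
R4 ← R4 − (1/20)·R1: [0, 31/4, -12/5, 193/20]
R3 ← R3 − (1/26)·R2: [0, 0, -31/13, -1/2]
R4 ← R4 + (31/26)·R2: [0, 0, -187/65, 143/10]
R4 ← R4 − (187/155)·R3: [0, 0, 0, 462/31]
Echelon form has 4 nonzero rows, so rank(B) = 4.
The column space has dimension equal to the rank: 4.

4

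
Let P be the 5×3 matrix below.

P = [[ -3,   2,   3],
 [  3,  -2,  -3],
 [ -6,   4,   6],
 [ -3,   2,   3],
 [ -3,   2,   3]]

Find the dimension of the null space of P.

Row reduce to echelon form.
R2 ← R2 + R1: [0, 0, 0]
R3 ← R3 − (2)·R1: [0, 0, 0]
R4 ← R4 − R1: [0, 0, 0]
R5 ← R5 − R1: [0, 0, 0]
1 nonzero row, so rank(P) = 1.
P has 3 columns; by rank–nullity, nullity = 3 − 1 = 2.

2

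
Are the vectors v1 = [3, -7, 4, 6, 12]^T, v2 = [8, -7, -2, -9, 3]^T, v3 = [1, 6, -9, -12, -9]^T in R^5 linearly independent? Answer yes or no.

yes

Form the matrix with these vectors as rows and row reduce.
R2 ← R2 − (8/3)·R1: [0, 35/3, -38/3, -25, -29]
R3 ← R3 − (1/3)·R1: [0, 25/3, -31/3, -14, -13]
R3 ← R3 − (5/7)·R2: [0, 0, -9/7, 27/7, 54/7]
3 nonzero rows, so the 3 vectors span a space of dimension 3.
Since 3 = 3, the vectors are linearly independent.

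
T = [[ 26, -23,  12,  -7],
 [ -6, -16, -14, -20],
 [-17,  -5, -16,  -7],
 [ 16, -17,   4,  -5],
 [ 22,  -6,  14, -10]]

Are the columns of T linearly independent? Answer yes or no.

Row reduce T to echelon form.
R2 ← R2 + (3/13)·R1: [0, -277/13, -146/13, -281/13]
R3 ← R3 + (17/26)·R1: [0, -521/26, -106/13, -301/26]
R4 ← R4 − (8/13)·R1: [0, -37/13, -44/13, -9/13]
R5 ← R5 − (11/13)·R1: [0, 175/13, 50/13, -53/13]
R3 ← R3 − (521/554)·R2: [0, 0, 667/277, 2424/277]
R4 ← R4 − (37/277)·R2: [0, 0, -522/277, 608/277]
R5 ← R5 + (175/277)·R2: [0, 0, -900/277, -4912/277]
R4 ← R4 + (18/23)·R3: [0, 0, 0, 208/23]
R5 ← R5 + (900/667)·R3: [0, 0, 0, -3952/667]
R5 ← R5 + (19/29)·R4: [0, 0, 0, 0]
4 pivots among 4 columns.
Every column is a pivot column, so the columns are linearly independent.

yes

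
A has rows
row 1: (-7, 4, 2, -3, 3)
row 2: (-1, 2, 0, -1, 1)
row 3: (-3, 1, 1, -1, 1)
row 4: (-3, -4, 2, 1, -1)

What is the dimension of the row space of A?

2

Row reduce to echelon form.
R2 ← R2 − (1/7)·R1: [0, 10/7, -2/7, -4/7, 4/7]
R3 ← R3 − (3/7)·R1: [0, -5/7, 1/7, 2/7, -2/7]
R4 ← R4 − (3/7)·R1: [0, -40/7, 8/7, 16/7, -16/7]
R3 ← R3 + (1/2)·R2: [0, 0, 0, 0, 0]
R4 ← R4 + (4)·R2: [0, 0, 0, 0, 0]
Echelon form has 2 nonzero rows, so rank(A) = 2.
The row space has dimension equal to the rank: 2.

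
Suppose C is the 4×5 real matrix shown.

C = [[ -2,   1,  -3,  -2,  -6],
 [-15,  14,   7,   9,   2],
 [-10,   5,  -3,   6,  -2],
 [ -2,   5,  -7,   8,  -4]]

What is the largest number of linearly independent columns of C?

Row reduce to echelon form.
R2 ← R2 − (15/2)·R1: [0, 13/2, 59/2, 24, 47]
R3 ← R3 − (5)·R1: [0, 0, 12, 16, 28]
R4 ← R4 − R1: [0, 4, -4, 10, 2]
R4 ← R4 − (8/13)·R2: [0, 0, -288/13, -62/13, -350/13]
R4 ← R4 + (24/13)·R3: [0, 0, 0, 322/13, 322/13]
Echelon form has 4 nonzero rows, so rank(C) = 4.
The rank gives the maximum number of linearly independent columns: 4.

4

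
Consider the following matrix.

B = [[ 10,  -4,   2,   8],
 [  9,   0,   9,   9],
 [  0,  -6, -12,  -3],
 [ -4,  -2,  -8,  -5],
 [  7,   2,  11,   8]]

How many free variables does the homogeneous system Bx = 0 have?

2

Row reduce to echelon form.
R2 ← R2 − (9/10)·R1: [0, 18/5, 36/5, 9/5]
R4 ← R4 + (2/5)·R1: [0, -18/5, -36/5, -9/5]
R5 ← R5 − (7/10)·R1: [0, 24/5, 48/5, 12/5]
R3 ← R3 + (5/3)·R2: [0, 0, 0, 0]
R4 ← R4 + R2: [0, 0, 0, 0]
R5 ← R5 − (4/3)·R2: [0, 0, 0, 0]
2 nonzero rows, so rank(B) = 2.
B has 4 columns; by rank–nullity, nullity = 4 − 2 = 2.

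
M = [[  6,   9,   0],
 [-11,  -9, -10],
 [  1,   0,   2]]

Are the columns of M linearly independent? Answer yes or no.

no

Row reduce M to echelon form.
R2 ← R2 + (11/6)·R1: [0, 15/2, -10]
R3 ← R3 − (1/6)·R1: [0, -3/2, 2]
R3 ← R3 + (1/5)·R2: [0, 0, 0]
2 pivots among 3 columns.
Only 2 < 3 pivot columns, so the columns are linearly dependent.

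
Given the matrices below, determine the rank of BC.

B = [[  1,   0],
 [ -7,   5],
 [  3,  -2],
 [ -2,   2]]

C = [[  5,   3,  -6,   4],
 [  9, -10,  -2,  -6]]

First compute BC:
[[  5,   3,  -6,   4],
 [ 10, -71,  32, -58],
 [ -3,  29, -14,  24],
 [  8, -26,   8, -20]]
Now row reduce the product.
R2 ← R2 − (2)·R1: [0, -77, 44, -66]
R3 ← R3 + (3/5)·R1: [0, 154/5, -88/5, 132/5]
R4 ← R4 − (8/5)·R1: [0, -154/5, 88/5, -132/5]
R3 ← R3 + (2/5)·R2: [0, 0, 0, 0]
R4 ← R4 − (2/5)·R2: [0, 0, 0, 0]
2 nonzero rows, so rank(BC) = 2.

2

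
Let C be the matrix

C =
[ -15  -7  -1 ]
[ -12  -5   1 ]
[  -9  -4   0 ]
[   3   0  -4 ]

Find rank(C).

Row reduce to echelon form.
R2 ← R2 − (4/5)·R1: [0, 3/5, 9/5]
R3 ← R3 − (3/5)·R1: [0, 1/5, 3/5]
R4 ← R4 + (1/5)·R1: [0, -7/5, -21/5]
R3 ← R3 − (1/3)·R2: [0, 0, 0]
R4 ← R4 + (7/3)·R2: [0, 0, 0]
Echelon form has 2 nonzero rows, so rank(C) = 2.

2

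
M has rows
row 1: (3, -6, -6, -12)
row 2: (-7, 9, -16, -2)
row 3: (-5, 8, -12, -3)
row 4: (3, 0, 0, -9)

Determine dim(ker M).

1

Row reduce to echelon form.
R2 ← R2 + (7/3)·R1: [0, -5, -30, -30]
R3 ← R3 + (5/3)·R1: [0, -2, -22, -23]
R4 ← R4 − R1: [0, 6, 6, 3]
R3 ← R3 − (2/5)·R2: [0, 0, -10, -11]
R4 ← R4 + (6/5)·R2: [0, 0, -30, -33]
R4 ← R4 − (3)·R3: [0, 0, 0, 0]
3 nonzero rows, so rank(M) = 3.
M has 4 columns; by rank–nullity, nullity = 4 − 3 = 1.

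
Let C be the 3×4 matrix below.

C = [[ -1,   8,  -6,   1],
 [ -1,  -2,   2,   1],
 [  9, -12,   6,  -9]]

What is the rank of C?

Row reduce to echelon form.
R2 ← R2 − R1: [0, -10, 8, 0]
R3 ← R3 + (9)·R1: [0, 60, -48, 0]
R3 ← R3 + (6)·R2: [0, 0, 0, 0]
Echelon form has 2 nonzero rows, so rank(C) = 2.

2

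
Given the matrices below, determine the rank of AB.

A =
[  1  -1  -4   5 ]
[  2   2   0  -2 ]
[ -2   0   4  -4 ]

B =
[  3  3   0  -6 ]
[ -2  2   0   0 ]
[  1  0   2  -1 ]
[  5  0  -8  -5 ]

First compute AB:
[[ 26,   1, -48, -27],
 [ -8,  10,  16,  -2],
 [-22,  -6,  40,  28]]
Now row reduce the product.
R2 ← R2 + (4/13)·R1: [0, 134/13, 16/13, -134/13]
R3 ← R3 + (11/13)·R1: [0, -67/13, -8/13, 67/13]
R3 ← R3 + (1/2)·R2: [0, 0, 0, 0]
2 nonzero rows, so rank(AB) = 2.

2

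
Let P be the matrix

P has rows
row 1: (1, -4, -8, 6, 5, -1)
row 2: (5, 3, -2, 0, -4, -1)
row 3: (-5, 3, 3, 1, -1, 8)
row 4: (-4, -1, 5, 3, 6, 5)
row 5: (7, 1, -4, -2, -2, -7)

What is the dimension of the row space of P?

5

Row reduce to echelon form.
R2 ← R2 − (5)·R1: [0, 23, 38, -30, -29, 4]
R3 ← R3 + (5)·R1: [0, -17, -37, 31, 24, 3]
R4 ← R4 + (4)·R1: [0, -17, -27, 27, 26, 1]
R5 ← R5 − (7)·R1: [0, 29, 52, -44, -37, 0]
R3 ← R3 + (17/23)·R2: [0, 0, -205/23, 203/23, 59/23, 137/23]
R4 ← R4 + (17/23)·R2: [0, 0, 25/23, 111/23, 105/23, 91/23]
R5 ← R5 − (29/23)·R2: [0, 0, 94/23, -142/23, -10/23, -116/23]
R4 ← R4 + (5/41)·R3: [0, 0, 0, 242/41, 200/41, 192/41]
R5 ← R5 + (94/205)·R3: [0, 0, 0, -436/205, 152/205, -474/205]
R5 ← R5 + (218/605)·R4: [0, 0, 0, 0, 1512/605, -378/605]
Echelon form has 5 nonzero rows, so rank(P) = 5.
The row space has dimension equal to the rank: 5.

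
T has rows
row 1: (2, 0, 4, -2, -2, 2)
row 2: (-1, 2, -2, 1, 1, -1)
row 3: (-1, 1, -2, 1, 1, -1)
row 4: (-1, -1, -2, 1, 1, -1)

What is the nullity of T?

Row reduce to echelon form.
R2 ← R2 + (1/2)·R1: [0, 2, 0, 0, 0, 0]
R3 ← R3 + (1/2)·R1: [0, 1, 0, 0, 0, 0]
R4 ← R4 + (1/2)·R1: [0, -1, 0, 0, 0, 0]
R3 ← R3 − (1/2)·R2: [0, 0, 0, 0, 0, 0]
R4 ← R4 + (1/2)·R2: [0, 0, 0, 0, 0, 0]
2 nonzero rows, so rank(T) = 2.
T has 6 columns; by rank–nullity, nullity = 6 − 2 = 4.

4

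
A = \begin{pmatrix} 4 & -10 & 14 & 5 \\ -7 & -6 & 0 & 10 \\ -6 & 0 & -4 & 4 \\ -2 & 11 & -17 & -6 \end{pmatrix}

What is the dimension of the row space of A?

Row reduce to echelon form.
R2 ← R2 + (7/4)·R1: [0, -47/2, 49/2, 75/4]
R3 ← R3 + (3/2)·R1: [0, -15, 17, 23/2]
R4 ← R4 + (1/2)·R1: [0, 6, -10, -7/2]
R3 ← R3 − (30/47)·R2: [0, 0, 64/47, -22/47]
R4 ← R4 + (12/47)·R2: [0, 0, -176/47, 121/94]
R4 ← R4 + (11/4)·R3: [0, 0, 0, 0]
Echelon form has 3 nonzero rows, so rank(A) = 3.
The row space has dimension equal to the rank: 3.

3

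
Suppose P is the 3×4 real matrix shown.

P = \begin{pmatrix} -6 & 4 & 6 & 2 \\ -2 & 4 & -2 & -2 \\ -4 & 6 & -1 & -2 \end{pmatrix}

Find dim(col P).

Row reduce to echelon form.
R2 ← R2 − (1/3)·R1: [0, 8/3, -4, -8/3]
R3 ← R3 − (2/3)·R1: [0, 10/3, -5, -10/3]
R3 ← R3 − (5/4)·R2: [0, 0, 0, 0]
Echelon form has 2 nonzero rows, so rank(P) = 2.
The column space has dimension equal to the rank: 2.

2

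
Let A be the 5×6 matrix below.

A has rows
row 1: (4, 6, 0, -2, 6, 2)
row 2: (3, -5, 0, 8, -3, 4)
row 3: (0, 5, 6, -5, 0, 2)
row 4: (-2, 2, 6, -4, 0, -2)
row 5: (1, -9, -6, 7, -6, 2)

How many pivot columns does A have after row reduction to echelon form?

5

Row reduce to echelon form.
R2 ← R2 − (3/4)·R1: [0, -19/2, 0, 19/2, -15/2, 5/2]
R4 ← R4 + (1/2)·R1: [0, 5, 6, -5, 3, -1]
R5 ← R5 − (1/4)·R1: [0, -21/2, -6, 15/2, -15/2, 3/2]
R3 ← R3 + (10/19)·R2: [0, 0, 6, 0, -75/19, 63/19]
R4 ← R4 + (10/19)·R2: [0, 0, 6, 0, -18/19, 6/19]
R5 ← R5 − (21/19)·R2: [0, 0, -6, -3, 15/19, -24/19]
R4 ← R4 − R3: [0, 0, 0, 0, 3, -3]
R5 ← R5 + R3: [0, 0, 0, -3, -60/19, 39/19]
Swap R4 ↔ R5
Echelon form has 5 nonzero rows, so rank(A) = 5.
Each nonzero row contributes one pivot column: 5 pivot columns.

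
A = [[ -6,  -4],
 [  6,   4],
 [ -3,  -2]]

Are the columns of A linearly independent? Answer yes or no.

Row reduce A to echelon form.
R2 ← R2 + R1: [0, 0]
R3 ← R3 − (1/2)·R1: [0, 0]
1 pivot among 2 columns.
Only 1 < 2 pivot columns, so the columns are linearly dependent.

no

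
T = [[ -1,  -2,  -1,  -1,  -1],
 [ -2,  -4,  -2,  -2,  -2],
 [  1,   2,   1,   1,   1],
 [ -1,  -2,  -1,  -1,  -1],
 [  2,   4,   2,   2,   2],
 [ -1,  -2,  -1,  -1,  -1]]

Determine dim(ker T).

4

Row reduce to echelon form.
R2 ← R2 − (2)·R1: [0, 0, 0, 0, 0]
R3 ← R3 + R1: [0, 0, 0, 0, 0]
R4 ← R4 − R1: [0, 0, 0, 0, 0]
R5 ← R5 + (2)·R1: [0, 0, 0, 0, 0]
R6 ← R6 − R1: [0, 0, 0, 0, 0]
1 nonzero row, so rank(T) = 1.
T has 5 columns; by rank–nullity, nullity = 5 − 1 = 4.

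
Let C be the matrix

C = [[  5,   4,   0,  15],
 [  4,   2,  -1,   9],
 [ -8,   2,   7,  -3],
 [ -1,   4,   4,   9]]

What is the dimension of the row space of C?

Row reduce to echelon form.
R2 ← R2 − (4/5)·R1: [0, -6/5, -1, -3]
R3 ← R3 + (8/5)·R1: [0, 42/5, 7, 21]
R4 ← R4 + (1/5)·R1: [0, 24/5, 4, 12]
R3 ← R3 + (7)·R2: [0, 0, 0, 0]
R4 ← R4 + (4)·R2: [0, 0, 0, 0]
Echelon form has 2 nonzero rows, so rank(C) = 2.
The row space has dimension equal to the rank: 2.

2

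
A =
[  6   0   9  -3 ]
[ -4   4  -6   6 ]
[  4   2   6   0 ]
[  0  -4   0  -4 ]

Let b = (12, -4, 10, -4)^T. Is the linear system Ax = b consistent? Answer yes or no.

Row reduce the augmented matrix [A | b].
R2 ← R2 + (2/3)·R1: [0, 4, 0, 4, 4]
R3 ← R3 − (2/3)·R1: [0, 2, 0, 2, 2]
R3 ← R3 − (1/2)·R2: [0, 0, 0, 0, 0]
R4 ← R4 + R2: [0, 0, 0, 0, 0]
The echelon form has 2 nonzero rows, and every pivot lies in the first 4 columns, so rank(A) = rank([A|b]) = 2.
The system is consistent.

yes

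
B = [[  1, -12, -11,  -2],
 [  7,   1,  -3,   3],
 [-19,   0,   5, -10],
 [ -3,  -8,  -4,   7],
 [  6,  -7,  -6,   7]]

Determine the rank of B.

Row reduce to echelon form.
R2 ← R2 − (7)·R1: [0, 85, 74, 17]
R3 ← R3 + (19)·R1: [0, -228, -204, -48]
R4 ← R4 + (3)·R1: [0, -44, -37, 1]
R5 ← R5 − (6)·R1: [0, 65, 60, 19]
R3 ← R3 + (228/85)·R2: [0, 0, -468/85, -12/5]
R4 ← R4 + (44/85)·R2: [0, 0, 111/85, 49/5]
R5 ← R5 − (13/17)·R2: [0, 0, 58/17, 6]
R4 ← R4 + (37/156)·R3: [0, 0, 0, 120/13]
R5 ← R5 + (145/234)·R3: [0, 0, 0, 176/39]
R5 ← R5 − (22/45)·R4: [0, 0, 0, 0]
Echelon form has 4 nonzero rows, so rank(B) = 4.

4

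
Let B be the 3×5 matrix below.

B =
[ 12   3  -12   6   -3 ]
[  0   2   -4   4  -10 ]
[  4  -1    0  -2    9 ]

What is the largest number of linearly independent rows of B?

Row reduce to echelon form.
R3 ← R3 − (1/3)·R1: [0, -2, 4, -4, 10]
R3 ← R3 + R2: [0, 0, 0, 0, 0]
Echelon form has 2 nonzero rows, so rank(B) = 2.
The rank gives the maximum number of linearly independent rows: 2.

2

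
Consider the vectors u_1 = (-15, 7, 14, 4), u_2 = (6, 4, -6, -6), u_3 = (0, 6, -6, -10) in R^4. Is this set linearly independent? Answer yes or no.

Form the matrix with these vectors as rows and row reduce.
R2 ← R2 + (2/5)·R1: [0, 34/5, -2/5, -22/5]
R3 ← R3 − (15/17)·R2: [0, 0, -96/17, -104/17]
3 nonzero rows, so the 3 vectors span a space of dimension 3.
Since 3 = 3, the vectors are linearly independent.

yes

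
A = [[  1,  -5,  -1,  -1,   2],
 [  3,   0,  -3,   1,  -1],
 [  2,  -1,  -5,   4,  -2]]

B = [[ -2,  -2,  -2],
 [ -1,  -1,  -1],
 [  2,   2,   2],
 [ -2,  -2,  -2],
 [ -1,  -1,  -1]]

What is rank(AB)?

1

First compute AB:
[[  1,   1,   1],
 [-13, -13, -13],
 [-19, -19, -19]]
Now row reduce the product.
R2 ← R2 + (13)·R1: [0, 0, 0]
R3 ← R3 + (19)·R1: [0, 0, 0]
1 nonzero row, so rank(AB) = 1.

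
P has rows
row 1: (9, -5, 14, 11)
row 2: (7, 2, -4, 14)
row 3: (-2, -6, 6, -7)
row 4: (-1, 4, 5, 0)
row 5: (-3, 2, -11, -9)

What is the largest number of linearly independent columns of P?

4

Row reduce to echelon form.
R2 ← R2 − (7/9)·R1: [0, 53/9, -134/9, 49/9]
R3 ← R3 + (2/9)·R1: [0, -64/9, 82/9, -41/9]
R4 ← R4 + (1/9)·R1: [0, 31/9, 59/9, 11/9]
R5 ← R5 + (1/3)·R1: [0, 1/3, -19/3, -16/3]
R3 ← R3 + (64/53)·R2: [0, 0, -470/53, 107/53]
R4 ← R4 − (31/53)·R2: [0, 0, 809/53, -104/53]
R5 ← R5 − (3/53)·R2: [0, 0, -291/53, -299/53]
R4 ← R4 + (809/470)·R3: [0, 0, 0, 711/470]
R5 ← R5 − (291/470)·R3: [0, 0, 0, -3239/470]
R5 ← R5 + (41/9)·R4: [0, 0, 0, 0]
Echelon form has 4 nonzero rows, so rank(P) = 4.
The rank gives the maximum number of linearly independent columns: 4.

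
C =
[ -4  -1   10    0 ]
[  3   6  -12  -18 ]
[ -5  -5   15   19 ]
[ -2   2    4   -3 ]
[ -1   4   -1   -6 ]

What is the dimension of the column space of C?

4

Row reduce to echelon form.
R2 ← R2 + (3/4)·R1: [0, 21/4, -9/2, -18]
R3 ← R3 − (5/4)·R1: [0, -15/4, 5/2, 19]
R4 ← R4 − (1/2)·R1: [0, 5/2, -1, -3]
R5 ← R5 − (1/4)·R1: [0, 17/4, -7/2, -6]
R3 ← R3 + (5/7)·R2: [0, 0, -5/7, 43/7]
R4 ← R4 − (10/21)·R2: [0, 0, 8/7, 39/7]
R5 ← R5 − (17/21)·R2: [0, 0, 1/7, 60/7]
R4 ← R4 + (8/5)·R3: [0, 0, 0, 77/5]
R5 ← R5 + (1/5)·R3: [0, 0, 0, 49/5]
R5 ← R5 − (7/11)·R4: [0, 0, 0, 0]
Echelon form has 4 nonzero rows, so rank(C) = 4.
The column space has dimension equal to the rank: 4.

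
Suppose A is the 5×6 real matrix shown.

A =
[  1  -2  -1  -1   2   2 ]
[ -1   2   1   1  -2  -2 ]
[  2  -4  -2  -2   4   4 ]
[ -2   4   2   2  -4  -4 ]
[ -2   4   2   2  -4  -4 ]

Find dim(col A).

Row reduce to echelon form.
R2 ← R2 + R1: [0, 0, 0, 0, 0, 0]
R3 ← R3 − (2)·R1: [0, 0, 0, 0, 0, 0]
R4 ← R4 + (2)·R1: [0, 0, 0, 0, 0, 0]
R5 ← R5 + (2)·R1: [0, 0, 0, 0, 0, 0]
Echelon form has 1 nonzero row, so rank(A) = 1.
The column space has dimension equal to the rank: 1.

1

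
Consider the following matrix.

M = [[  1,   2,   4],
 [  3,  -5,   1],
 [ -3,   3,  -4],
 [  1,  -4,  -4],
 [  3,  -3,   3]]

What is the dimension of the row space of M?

3

Row reduce to echelon form.
R2 ← R2 − (3)·R1: [0, -11, -11]
R3 ← R3 + (3)·R1: [0, 9, 8]
R4 ← R4 − R1: [0, -6, -8]
R5 ← R5 − (3)·R1: [0, -9, -9]
R3 ← R3 + (9/11)·R2: [0, 0, -1]
R4 ← R4 − (6/11)·R2: [0, 0, -2]
R5 ← R5 − (9/11)·R2: [0, 0, 0]
R4 ← R4 − (2)·R3: [0, 0, 0]
Echelon form has 3 nonzero rows, so rank(M) = 3.
The row space has dimension equal to the rank: 3.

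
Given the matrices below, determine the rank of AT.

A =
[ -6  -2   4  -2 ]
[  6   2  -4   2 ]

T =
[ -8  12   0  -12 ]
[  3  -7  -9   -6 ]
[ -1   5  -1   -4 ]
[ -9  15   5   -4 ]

First compute AT:
[[ 56, -68,   4,  76],
 [-56,  68,  -4, -76]]
Now row reduce the product.
R2 ← R2 + R1: [0, 0, 0, 0]
1 nonzero row, so rank(AT) = 1.

1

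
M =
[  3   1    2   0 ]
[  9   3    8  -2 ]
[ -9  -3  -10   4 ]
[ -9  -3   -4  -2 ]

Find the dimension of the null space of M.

Row reduce to echelon form.
R2 ← R2 − (3)·R1: [0, 0, 2, -2]
R3 ← R3 + (3)·R1: [0, 0, -4, 4]
R4 ← R4 + (3)·R1: [0, 0, 2, -2]
R3 ← R3 + (2)·R2: [0, 0, 0, 0]
R4 ← R4 − R2: [0, 0, 0, 0]
2 nonzero rows, so rank(M) = 2.
M has 4 columns; by rank–nullity, nullity = 4 − 2 = 2.

2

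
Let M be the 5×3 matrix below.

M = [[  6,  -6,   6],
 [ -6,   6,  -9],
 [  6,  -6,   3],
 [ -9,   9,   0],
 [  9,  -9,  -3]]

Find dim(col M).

2

Row reduce to echelon form.
R2 ← R2 + R1: [0, 0, -3]
R3 ← R3 − R1: [0, 0, -3]
R4 ← R4 + (3/2)·R1: [0, 0, 9]
R5 ← R5 − (3/2)·R1: [0, 0, -12]
R3 ← R3 − R2: [0, 0, 0]
R4 ← R4 + (3)·R2: [0, 0, 0]
R5 ← R5 − (4)·R2: [0, 0, 0]
Echelon form has 2 nonzero rows, so rank(M) = 2.
The column space has dimension equal to the rank: 2.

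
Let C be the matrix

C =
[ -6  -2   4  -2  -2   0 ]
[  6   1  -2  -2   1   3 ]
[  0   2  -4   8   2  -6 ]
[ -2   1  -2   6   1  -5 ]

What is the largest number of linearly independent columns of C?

2

Row reduce to echelon form.
R2 ← R2 + R1: [0, -1, 2, -4, -1, 3]
R4 ← R4 − (1/3)·R1: [0, 5/3, -10/3, 20/3, 5/3, -5]
R3 ← R3 + (2)·R2: [0, 0, 0, 0, 0, 0]
R4 ← R4 + (5/3)·R2: [0, 0, 0, 0, 0, 0]
Echelon form has 2 nonzero rows, so rank(C) = 2.
The rank gives the maximum number of linearly independent columns: 2.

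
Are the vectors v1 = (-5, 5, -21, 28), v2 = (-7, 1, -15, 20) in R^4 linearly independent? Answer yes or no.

Form the matrix with these vectors as rows and row reduce.
R2 ← R2 − (7/5)·R1: [0, -6, 72/5, -96/5]
2 nonzero rows, so the 2 vectors span a space of dimension 2.
Since 2 = 2, the vectors are linearly independent.

yes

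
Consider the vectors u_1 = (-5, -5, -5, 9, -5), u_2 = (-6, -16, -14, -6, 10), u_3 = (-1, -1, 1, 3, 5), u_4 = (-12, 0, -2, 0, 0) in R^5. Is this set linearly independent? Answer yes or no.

Form the matrix with these vectors as rows and row reduce.
R2 ← R2 − (6/5)·R1: [0, -10, -8, -84/5, 16]
R3 ← R3 − (1/5)·R1: [0, 0, 2, 6/5, 6]
R4 ← R4 − (12/5)·R1: [0, 12, 10, -108/5, 12]
R4 ← R4 + (6/5)·R2: [0, 0, 2/5, -1044/25, 156/5]
R4 ← R4 − (1/5)·R3: [0, 0, 0, -42, 30]
4 nonzero rows, so the 4 vectors span a space of dimension 4.
Since 4 = 4, the vectors are linearly independent.

yes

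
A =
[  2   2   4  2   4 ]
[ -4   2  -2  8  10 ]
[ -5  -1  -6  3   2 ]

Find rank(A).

2

Row reduce to echelon form.
R2 ← R2 + (2)·R1: [0, 6, 6, 12, 18]
R3 ← R3 + (5/2)·R1: [0, 4, 4, 8, 12]
R3 ← R3 − (2/3)·R2: [0, 0, 0, 0, 0]
Echelon form has 2 nonzero rows, so rank(A) = 2.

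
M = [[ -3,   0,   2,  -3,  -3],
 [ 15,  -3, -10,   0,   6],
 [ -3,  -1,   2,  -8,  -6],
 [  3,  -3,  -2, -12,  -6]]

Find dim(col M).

Row reduce to echelon form.
R2 ← R2 + (5)·R1: [0, -3, 0, -15, -9]
R3 ← R3 − R1: [0, -1, 0, -5, -3]
R4 ← R4 + R1: [0, -3, 0, -15, -9]
R3 ← R3 − (1/3)·R2: [0, 0, 0, 0, 0]
R4 ← R4 − R2: [0, 0, 0, 0, 0]
Echelon form has 2 nonzero rows, so rank(M) = 2.
The column space has dimension equal to the rank: 2.

2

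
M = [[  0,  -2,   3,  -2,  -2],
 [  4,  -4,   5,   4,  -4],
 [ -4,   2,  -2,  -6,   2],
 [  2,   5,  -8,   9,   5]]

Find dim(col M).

2

Row reduce to echelon form.
Swap R1 ↔ R2
R3 ← R3 + R1: [0, -2, 3, -2, -2]
R4 ← R4 − (1/2)·R1: [0, 7, -21/2, 7, 7]
R3 ← R3 − R2: [0, 0, 0, 0, 0]
R4 ← R4 + (7/2)·R2: [0, 0, 0, 0, 0]
Echelon form has 2 nonzero rows, so rank(M) = 2.
The column space has dimension equal to the rank: 2.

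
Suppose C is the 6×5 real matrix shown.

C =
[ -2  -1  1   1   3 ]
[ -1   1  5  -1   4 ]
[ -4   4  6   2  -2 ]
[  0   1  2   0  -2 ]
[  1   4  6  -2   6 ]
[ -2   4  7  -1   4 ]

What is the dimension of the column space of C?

Row reduce to echelon form.
R2 ← R2 − (1/2)·R1: [0, 3/2, 9/2, -3/2, 5/2]
R3 ← R3 − (2)·R1: [0, 6, 4, 0, -8]
R5 ← R5 + (1/2)·R1: [0, 7/2, 13/2, -3/2, 15/2]
R6 ← R6 − R1: [0, 5, 6, -2, 1]
R3 ← R3 − (4)·R2: [0, 0, -14, 6, -18]
R4 ← R4 − (2/3)·R2: [0, 0, -1, 1, -11/3]
R5 ← R5 − (7/3)·R2: [0, 0, -4, 2, 5/3]
R6 ← R6 − (10/3)·R2: [0, 0, -9, 3, -22/3]
R4 ← R4 − (1/14)·R3: [0, 0, 0, 4/7, -50/21]
R5 ← R5 − (2/7)·R3: [0, 0, 0, 2/7, 143/21]
R6 ← R6 − (9/14)·R3: [0, 0, 0, -6/7, 89/21]
R5 ← R5 − (1/2)·R4: [0, 0, 0, 0, 8]
R6 ← R6 + (3/2)·R4: [0, 0, 0, 0, 2/3]
R6 ← R6 − (1/12)·R5: [0, 0, 0, 0, 0]
Echelon form has 5 nonzero rows, so rank(C) = 5.
The column space has dimension equal to the rank: 5.

5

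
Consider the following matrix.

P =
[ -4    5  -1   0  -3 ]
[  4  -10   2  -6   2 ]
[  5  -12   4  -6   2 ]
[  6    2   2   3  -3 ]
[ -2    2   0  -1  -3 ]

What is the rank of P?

5

Row reduce to echelon form.
R2 ← R2 + R1: [0, -5, 1, -6, -1]
R3 ← R3 + (5/4)·R1: [0, -23/4, 11/4, -6, -7/4]
R4 ← R4 + (3/2)·R1: [0, 19/2, 1/2, 3, -15/2]
R5 ← R5 − (1/2)·R1: [0, -1/2, 1/2, -1, -3/2]
R3 ← R3 − (23/20)·R2: [0, 0, 8/5, 9/10, -3/5]
R4 ← R4 + (19/10)·R2: [0, 0, 12/5, -42/5, -47/5]
R5 ← R5 − (1/10)·R2: [0, 0, 2/5, -2/5, -7/5]
R4 ← R4 − (3/2)·R3: [0, 0, 0, -39/4, -17/2]
R5 ← R5 − (1/4)·R3: [0, 0, 0, -5/8, -5/4]
R5 ← R5 − (5/78)·R4: [0, 0, 0, 0, -55/78]
Echelon form has 5 nonzero rows, so rank(P) = 5.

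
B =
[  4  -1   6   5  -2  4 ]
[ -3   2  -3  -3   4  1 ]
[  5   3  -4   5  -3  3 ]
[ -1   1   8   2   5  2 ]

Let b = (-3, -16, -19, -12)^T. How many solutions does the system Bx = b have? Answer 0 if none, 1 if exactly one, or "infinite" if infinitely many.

infinite

Row reduce the augmented matrix [B | b].
R2 ← R2 + (3/4)·R1: [0, 5/4, 3/2, 3/4, 5/2, 4, -73/4]
R3 ← R3 − (5/4)·R1: [0, 17/4, -23/2, -5/4, -1/2, -2, -61/4]
R4 ← R4 + (1/4)·R1: [0, 3/4, 19/2, 13/4, 9/2, 3, -51/4]
R3 ← R3 − (17/5)·R2: [0, 0, -83/5, -19/5, -9, -78/5, 234/5]
R4 ← R4 − (3/5)·R2: [0, 0, 43/5, 14/5, 3, 3/5, -9/5]
R4 ← R4 + (43/83)·R3: [0, 0, 0, 69/83, -138/83, -621/83, 1863/83]
The echelon form has 4 nonzero rows, and every pivot lies in the first 6 columns, so rank(B) = rank([B|b]) = 4.
The system is consistent.
rank = 4 < 6 unknowns, so there are infinitely many solutions.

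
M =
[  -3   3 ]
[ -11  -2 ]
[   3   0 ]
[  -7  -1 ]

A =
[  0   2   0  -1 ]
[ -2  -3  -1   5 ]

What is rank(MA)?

2

First compute MA:
[[ -6, -15,  -3,  18],
 [  4, -16,   2,   1],
 [  0,   6,   0,  -3],
 [  2, -11,   1,   2]]
Now row reduce the product.
R2 ← R2 + (2/3)·R1: [0, -26, 0, 13]
R4 ← R4 + (1/3)·R1: [0, -16, 0, 8]
R3 ← R3 + (3/13)·R2: [0, 0, 0, 0]
R4 ← R4 − (8/13)·R2: [0, 0, 0, 0]
2 nonzero rows, so rank(MA) = 2.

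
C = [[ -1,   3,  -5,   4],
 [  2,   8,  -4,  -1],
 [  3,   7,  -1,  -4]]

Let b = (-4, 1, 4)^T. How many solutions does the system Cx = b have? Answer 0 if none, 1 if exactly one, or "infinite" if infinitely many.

Row reduce the augmented matrix [C | b].
R2 ← R2 + (2)·R1: [0, 14, -14, 7, -7]
R3 ← R3 + (3)·R1: [0, 16, -16, 8, -8]
R3 ← R3 − (8/7)·R2: [0, 0, 0, 0, 0]
The echelon form has 2 nonzero rows, and every pivot lies in the first 4 columns, so rank(C) = rank([C|b]) = 2.
The system is consistent.
rank = 2 < 4 unknowns, so there are infinitely many solutions.

infinite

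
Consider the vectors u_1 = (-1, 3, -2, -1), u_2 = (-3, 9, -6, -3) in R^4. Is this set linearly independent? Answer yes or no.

no

Form the matrix with these vectors as rows and row reduce.
R2 ← R2 − (3)·R1: [0, 0, 0, 0]
1 nonzero row, so the 2 vectors span a space of dimension 1.
Since 1 < 2, the vectors are linearly dependent.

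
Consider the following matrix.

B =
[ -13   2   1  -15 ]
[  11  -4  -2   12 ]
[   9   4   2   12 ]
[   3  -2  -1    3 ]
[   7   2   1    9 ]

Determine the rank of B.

2

Row reduce to echelon form.
R2 ← R2 + (11/13)·R1: [0, -30/13, -15/13, -9/13]
R3 ← R3 + (9/13)·R1: [0, 70/13, 35/13, 21/13]
R4 ← R4 + (3/13)·R1: [0, -20/13, -10/13, -6/13]
R5 ← R5 + (7/13)·R1: [0, 40/13, 20/13, 12/13]
R3 ← R3 + (7/3)·R2: [0, 0, 0, 0]
R4 ← R4 − (2/3)·R2: [0, 0, 0, 0]
R5 ← R5 + (4/3)·R2: [0, 0, 0, 0]
Echelon form has 2 nonzero rows, so rank(B) = 2.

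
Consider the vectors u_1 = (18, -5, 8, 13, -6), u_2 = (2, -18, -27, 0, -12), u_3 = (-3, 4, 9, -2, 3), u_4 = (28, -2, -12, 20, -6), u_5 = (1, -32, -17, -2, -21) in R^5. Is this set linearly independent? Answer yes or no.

Form the matrix with these vectors as rows and row reduce.
R2 ← R2 − (1/9)·R1: [0, -157/9, -251/9, -13/9, -34/3]
R3 ← R3 + (1/6)·R1: [0, 19/6, 31/3, 1/6, 2]
R4 ← R4 − (14/9)·R1: [0, 52/9, -220/9, -2/9, 10/3]
R5 ← R5 − (1/18)·R1: [0, -571/18, -157/9, -49/18, -62/3]
R3 ← R3 + (57/314)·R2: [0, 0, 1655/314, -15/157, -9/157]
R4 ← R4 + (52/157)·R2: [0, 0, -5288/157, -110/157, -66/157]
R5 ← R5 − (571/314)·R2: [0, 0, 10447/314, -15/157, -9/157]
R4 ← R4 + (10576/1655)·R3: [0, 0, 0, -434/331, -1302/1655]
R5 ← R5 − (10447/1655)·R3: [0, 0, 0, 168/331, 504/1655]
R5 ← R5 + (12/31)·R4: [0, 0, 0, 0, 0]
4 nonzero rows, so the 5 vectors span a space of dimension 4.
Since 4 < 5, the vectors are linearly dependent.

no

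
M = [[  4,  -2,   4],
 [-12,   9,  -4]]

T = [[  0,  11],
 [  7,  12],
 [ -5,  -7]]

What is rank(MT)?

First compute MT:
[[-34,  -8],
 [ 83,   4]]
Now row reduce the product.
R2 ← R2 + (83/34)·R1: [0, -264/17]
2 nonzero rows, so rank(MT) = 2.

2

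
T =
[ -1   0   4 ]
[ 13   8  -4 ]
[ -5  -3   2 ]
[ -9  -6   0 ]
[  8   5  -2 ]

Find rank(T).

2

Row reduce to echelon form.
R2 ← R2 + (13)·R1: [0, 8, 48]
R3 ← R3 − (5)·R1: [0, -3, -18]
R4 ← R4 − (9)·R1: [0, -6, -36]
R5 ← R5 + (8)·R1: [0, 5, 30]
R3 ← R3 + (3/8)·R2: [0, 0, 0]
R4 ← R4 + (3/4)·R2: [0, 0, 0]
R5 ← R5 − (5/8)·R2: [0, 0, 0]
Echelon form has 2 nonzero rows, so rank(T) = 2.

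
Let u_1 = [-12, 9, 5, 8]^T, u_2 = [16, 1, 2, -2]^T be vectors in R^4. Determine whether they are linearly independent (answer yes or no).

yes

Form the matrix with these vectors as rows and row reduce.
R2 ← R2 + (4/3)·R1: [0, 13, 26/3, 26/3]
2 nonzero rows, so the 2 vectors span a space of dimension 2.
Since 2 = 2, the vectors are linearly independent.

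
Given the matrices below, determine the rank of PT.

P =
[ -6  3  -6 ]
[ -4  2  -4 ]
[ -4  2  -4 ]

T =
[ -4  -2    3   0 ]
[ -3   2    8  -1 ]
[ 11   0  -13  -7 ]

First compute PT:
[[-51,  18,  84,  39],
 [-34,  12,  56,  26],
 [-34,  12,  56,  26]]
Now row reduce the product.
R2 ← R2 − (2/3)·R1: [0, 0, 0, 0]
R3 ← R3 − (2/3)·R1: [0, 0, 0, 0]
1 nonzero row, so rank(PT) = 1.

1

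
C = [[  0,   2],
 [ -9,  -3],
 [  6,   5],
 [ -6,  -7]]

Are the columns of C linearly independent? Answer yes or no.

yes

Row reduce C to echelon form.
Swap R1 ↔ R2
R3 ← R3 + (2/3)·R1: [0, 3]
R4 ← R4 − (2/3)·R1: [0, -5]
R3 ← R3 − (3/2)·R2: [0, 0]
R4 ← R4 + (5/2)·R2: [0, 0]
2 pivots among 2 columns.
Every column is a pivot column, so the columns are linearly independent.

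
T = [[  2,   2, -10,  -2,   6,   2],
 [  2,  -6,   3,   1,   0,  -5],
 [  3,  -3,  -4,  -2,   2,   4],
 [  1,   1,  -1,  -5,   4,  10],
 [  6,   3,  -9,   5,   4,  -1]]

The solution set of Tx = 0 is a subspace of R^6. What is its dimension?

1

Row reduce to echelon form.
R2 ← R2 − R1: [0, -8, 13, 3, -6, -7]
R3 ← R3 − (3/2)·R1: [0, -6, 11, 1, -7, 1]
R4 ← R4 − (1/2)·R1: [0, 0, 4, -4, 1, 9]
R5 ← R5 − (3)·R1: [0, -3, 21, 11, -14, -7]
R3 ← R3 − (3/4)·R2: [0, 0, 5/4, -5/4, -5/2, 25/4]
R5 ← R5 − (3/8)·R2: [0, 0, 129/8, 79/8, -47/4, -35/8]
R4 ← R4 − (16/5)·R3: [0, 0, 0, 0, 9, -11]
R5 ← R5 − (129/10)·R3: [0, 0, 0, 26, 41/2, -85]
Swap R4 ↔ R5
5 nonzero rows, so rank(T) = 5.
T has 6 columns; by rank–nullity, nullity = 6 − 5 = 1.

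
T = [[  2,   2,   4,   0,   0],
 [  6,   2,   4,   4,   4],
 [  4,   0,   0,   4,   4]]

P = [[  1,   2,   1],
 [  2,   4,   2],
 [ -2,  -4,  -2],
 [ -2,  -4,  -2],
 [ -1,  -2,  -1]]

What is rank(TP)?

First compute TP:
[[ -2,  -4,  -2],
 [-10, -20, -10],
 [ -8, -16,  -8]]
Now row reduce the product.
R2 ← R2 − (5)·R1: [0, 0, 0]
R3 ← R3 − (4)·R1: [0, 0, 0]
1 nonzero row, so rank(TP) = 1.

1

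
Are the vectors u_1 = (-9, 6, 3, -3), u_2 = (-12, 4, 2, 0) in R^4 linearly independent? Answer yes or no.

Form the matrix with these vectors as rows and row reduce.
R2 ← R2 − (4/3)·R1: [0, -4, -2, 4]
2 nonzero rows, so the 2 vectors span a space of dimension 2.
Since 2 = 2, the vectors are linearly independent.

yes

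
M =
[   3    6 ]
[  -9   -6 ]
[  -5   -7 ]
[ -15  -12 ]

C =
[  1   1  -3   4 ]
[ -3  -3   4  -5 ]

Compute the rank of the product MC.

First compute MC:
[[-15, -15,  15, -18],
 [  9,   9,   3,  -6],
 [ 16,  16, -13,  15],
 [ 21,  21,  -3,   0]]
Now row reduce the product.
R2 ← R2 + (3/5)·R1: [0, 0, 12, -84/5]
R3 ← R3 + (16/15)·R1: [0, 0, 3, -21/5]
R4 ← R4 + (7/5)·R1: [0, 0, 18, -126/5]
R3 ← R3 − (1/4)·R2: [0, 0, 0, 0]
R4 ← R4 − (3/2)·R2: [0, 0, 0, 0]
2 nonzero rows, so rank(MC) = 2.

2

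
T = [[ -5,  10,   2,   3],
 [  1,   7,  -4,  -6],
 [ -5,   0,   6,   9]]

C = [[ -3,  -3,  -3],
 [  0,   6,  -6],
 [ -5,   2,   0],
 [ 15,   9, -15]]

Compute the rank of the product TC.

2

First compute TC:
[[ 50, 106, -90],
 [-73, -23,  45],
 [120, 108, -120]]
Now row reduce the product.
R2 ← R2 + (73/50)·R1: [0, 3294/25, -432/5]
R3 ← R3 − (12/5)·R1: [0, -732/5, 96]
R3 ← R3 + (10/9)·R2: [0, 0, 0]
2 nonzero rows, so rank(TC) = 2.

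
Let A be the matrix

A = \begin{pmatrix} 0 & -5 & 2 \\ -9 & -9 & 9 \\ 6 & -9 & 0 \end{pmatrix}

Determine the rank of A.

2

Row reduce to echelon form.
Swap R1 ↔ R2
R3 ← R3 + (2/3)·R1: [0, -15, 6]
R3 ← R3 − (3)·R2: [0, 0, 0]
Echelon form has 2 nonzero rows, so rank(A) = 2.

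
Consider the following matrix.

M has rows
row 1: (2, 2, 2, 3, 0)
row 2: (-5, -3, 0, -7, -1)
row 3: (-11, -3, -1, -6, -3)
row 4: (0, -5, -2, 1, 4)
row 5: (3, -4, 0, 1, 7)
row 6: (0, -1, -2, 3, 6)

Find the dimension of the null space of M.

Row reduce to echelon form.
R2 ← R2 + (5/2)·R1: [0, 2, 5, 1/2, -1]
R3 ← R3 + (11/2)·R1: [0, 8, 10, 21/2, -3]
R5 ← R5 − (3/2)·R1: [0, -7, -3, -7/2, 7]
R3 ← R3 − (4)·R2: [0, 0, -10, 17/2, 1]
R4 ← R4 + (5/2)·R2: [0, 0, 21/2, 9/4, 3/2]
R5 ← R5 + (7/2)·R2: [0, 0, 29/2, -7/4, 7/2]
R6 ← R6 + (1/2)·R2: [0, 0, 1/2, 13/4, 11/2]
R4 ← R4 + (21/20)·R3: [0, 0, 0, 447/40, 51/20]
R5 ← R5 + (29/20)·R3: [0, 0, 0, 423/40, 99/20]
R6 ← R6 + (1/20)·R3: [0, 0, 0, 147/40, 111/20]
R5 ← R5 − (141/149)·R4: [0, 0, 0, 0, 378/149]
R6 ← R6 − (49/149)·R4: [0, 0, 0, 0, 702/149]
R6 ← R6 − (13/7)·R5: [0, 0, 0, 0, 0]
5 nonzero rows, so rank(M) = 5.
M has 5 columns; by rank–nullity, nullity = 5 − 5 = 0.

0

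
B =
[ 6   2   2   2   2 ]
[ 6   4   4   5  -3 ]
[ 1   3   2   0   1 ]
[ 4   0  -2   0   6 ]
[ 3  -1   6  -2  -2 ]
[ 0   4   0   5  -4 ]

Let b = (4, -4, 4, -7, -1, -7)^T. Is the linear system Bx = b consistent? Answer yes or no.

Row reduce the augmented matrix [B | b].
R2 ← R2 − R1: [0, 2, 2, 3, -5, -8]
R3 ← R3 − (1/6)·R1: [0, 8/3, 5/3, -1/3, 2/3, 10/3]
R4 ← R4 − (2/3)·R1: [0, -4/3, -10/3, -4/3, 14/3, -29/3]
R5 ← R5 − (1/2)·R1: [0, -2, 5, -3, -3, -3]
R3 ← R3 − (4/3)·R2: [0, 0, -1, -13/3, 22/3, 14]
R4 ← R4 + (2/3)·R2: [0, 0, -2, 2/3, 4/3, -15]
R5 ← R5 + R2: [0, 0, 7, 0, -8, -11]
R6 ← R6 − (2)·R2: [0, 0, -4, -1, 6, 9]
R4 ← R4 − (2)·R3: [0, 0, 0, 28/3, -40/3, -43]
R5 ← R5 + (7)·R3: [0, 0, 0, -91/3, 130/3, 87]
R6 ← R6 − (4)·R3: [0, 0, 0, 49/3, -70/3, -47]
R5 ← R5 + (13/4)·R4: [0, 0, 0, 0, 0, -211/4]
R6 ← R6 − (7/4)·R4: [0, 0, 0, 0, 0, 113/4]
R6 ← R6 + (113/211)·R5: [0, 0, 0, 0, 0, 0]
The echelon form has 5 nonzero rows; the last pivot sits in the augmented column, so rank(B) = 4 but rank([B|b]) = 5.
Since the ranks differ, the system is inconsistent.

no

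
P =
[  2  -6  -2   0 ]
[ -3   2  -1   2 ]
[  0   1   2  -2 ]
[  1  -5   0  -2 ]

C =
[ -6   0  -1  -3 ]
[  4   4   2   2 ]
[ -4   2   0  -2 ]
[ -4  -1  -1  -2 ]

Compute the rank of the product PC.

2

First compute PC:
[[-28, -28, -14, -14],
 [ 22,   4,   5,  11],
 [  4,  10,   4,   2],
 [-18, -18,  -9,  -9]]
Now row reduce the product.
R2 ← R2 + (11/14)·R1: [0, -18, -6, 0]
R3 ← R3 + (1/7)·R1: [0, 6, 2, 0]
R4 ← R4 − (9/14)·R1: [0, 0, 0, 0]
R3 ← R3 + (1/3)·R2: [0, 0, 0, 0]
2 nonzero rows, so rank(PC) = 2.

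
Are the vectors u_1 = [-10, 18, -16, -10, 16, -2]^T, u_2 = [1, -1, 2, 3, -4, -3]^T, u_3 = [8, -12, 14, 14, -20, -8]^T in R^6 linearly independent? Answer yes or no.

no

Form the matrix with these vectors as rows and row reduce.
R2 ← R2 + (1/10)·R1: [0, 4/5, 2/5, 2, -12/5, -16/5]
R3 ← R3 + (4/5)·R1: [0, 12/5, 6/5, 6, -36/5, -48/5]
R3 ← R3 − (3)·R2: [0, 0, 0, 0, 0, 0]
2 nonzero rows, so the 3 vectors span a space of dimension 2.
Since 2 < 3, the vectors are linearly dependent.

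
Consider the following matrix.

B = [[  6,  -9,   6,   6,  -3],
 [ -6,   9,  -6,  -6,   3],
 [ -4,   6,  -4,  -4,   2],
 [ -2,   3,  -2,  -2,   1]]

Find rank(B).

Row reduce to echelon form.
R2 ← R2 + R1: [0, 0, 0, 0, 0]
R3 ← R3 + (2/3)·R1: [0, 0, 0, 0, 0]
R4 ← R4 + (1/3)·R1: [0, 0, 0, 0, 0]
Echelon form has 1 nonzero row, so rank(B) = 1.

1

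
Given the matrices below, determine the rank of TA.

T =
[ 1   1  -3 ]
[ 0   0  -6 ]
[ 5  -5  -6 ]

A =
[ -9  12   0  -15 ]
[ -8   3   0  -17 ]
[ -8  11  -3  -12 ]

First compute TA:
[[  7, -18,   9,   4],
 [ 48, -66,  18,  72],
 [ 43, -21,  18,  82]]
Now row reduce the product.
R2 ← R2 − (48/7)·R1: [0, 402/7, -306/7, 312/7]
R3 ← R3 − (43/7)·R1: [0, 627/7, -261/7, 402/7]
R3 ← R3 − (209/134)·R2: [0, 0, 2070/67, -810/67]
3 nonzero rows, so rank(TA) = 3.

3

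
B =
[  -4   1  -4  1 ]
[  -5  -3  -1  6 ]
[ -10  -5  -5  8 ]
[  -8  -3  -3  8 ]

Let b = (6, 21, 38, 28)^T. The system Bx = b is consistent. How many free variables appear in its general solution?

1

Row reduce the augmented matrix [B | b].
R2 ← R2 − (5/4)·R1: [0, -17/4, 4, 19/4, 27/2]
R3 ← R3 − (5/2)·R1: [0, -15/2, 5, 11/2, 23]
R4 ← R4 − (2)·R1: [0, -5, 5, 6, 16]
R3 ← R3 − (30/17)·R2: [0, 0, -35/17, -49/17, -14/17]
R4 ← R4 − (20/17)·R2: [0, 0, 5/17, 7/17, 2/17]
R4 ← R4 + (1/7)·R3: [0, 0, 0, 0, 0]
The echelon form has 3 nonzero rows, and every pivot lies in the first 4 columns, so rank(B) = rank([B|b]) = 3.
The system is consistent.
Free variables = (unknowns) − (rank) = 4 − 3 = 1.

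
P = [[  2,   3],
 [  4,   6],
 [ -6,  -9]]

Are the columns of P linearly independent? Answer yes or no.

Row reduce P to echelon form.
R2 ← R2 − (2)·R1: [0, 0]
R3 ← R3 + (3)·R1: [0, 0]
1 pivot among 2 columns.
Only 1 < 2 pivot columns, so the columns are linearly dependent.

no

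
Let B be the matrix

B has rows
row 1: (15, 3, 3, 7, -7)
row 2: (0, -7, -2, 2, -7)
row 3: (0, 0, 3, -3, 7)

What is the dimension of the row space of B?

3

Row reduce to echelon form.
Echelon form has 3 nonzero rows, so rank(B) = 3.
The row space has dimension equal to the rank: 3.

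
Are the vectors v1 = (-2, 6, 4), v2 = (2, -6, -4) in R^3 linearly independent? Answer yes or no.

no

Form the matrix with these vectors as rows and row reduce.
R2 ← R2 + R1: [0, 0, 0]
1 nonzero row, so the 2 vectors span a space of dimension 1.
Since 1 < 2, the vectors are linearly dependent.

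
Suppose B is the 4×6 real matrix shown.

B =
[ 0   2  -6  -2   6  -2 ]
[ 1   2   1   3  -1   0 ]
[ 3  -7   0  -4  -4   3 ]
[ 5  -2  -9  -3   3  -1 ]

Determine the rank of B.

Row reduce to echelon form.
Swap R1 ↔ R2
R3 ← R3 − (3)·R1: [0, -13, -3, -13, -1, 3]
R4 ← R4 − (5)·R1: [0, -12, -14, -18, 8, -1]
R3 ← R3 + (13/2)·R2: [0, 0, -42, -26, 38, -10]
R4 ← R4 + (6)·R2: [0, 0, -50, -30, 44, -13]
R4 ← R4 − (25/21)·R3: [0, 0, 0, 20/21, -26/21, -23/21]
Echelon form has 4 nonzero rows, so rank(B) = 4.

4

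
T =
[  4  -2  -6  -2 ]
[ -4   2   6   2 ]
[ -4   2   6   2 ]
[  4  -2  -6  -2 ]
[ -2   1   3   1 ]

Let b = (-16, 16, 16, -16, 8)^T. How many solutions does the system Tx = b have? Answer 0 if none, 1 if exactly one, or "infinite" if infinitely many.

Row reduce the augmented matrix [T | b].
R2 ← R2 + R1: [0, 0, 0, 0, 0]
R3 ← R3 + R1: [0, 0, 0, 0, 0]
R4 ← R4 − R1: [0, 0, 0, 0, 0]
R5 ← R5 + (1/2)·R1: [0, 0, 0, 0, 0]
The echelon form has 1 nonzero rows, and every pivot lies in the first 4 columns, so rank(T) = rank([T|b]) = 1.
The system is consistent.
rank = 1 < 4 unknowns, so there are infinitely many solutions.

infinite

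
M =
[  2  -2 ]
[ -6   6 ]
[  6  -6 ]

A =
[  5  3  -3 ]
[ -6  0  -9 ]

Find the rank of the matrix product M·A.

1

First compute MA:
[[ 22,   6,  12],
 [-66, -18, -36],
 [ 66,  18,  36]]
Now row reduce the product.
R2 ← R2 + (3)·R1: [0, 0, 0]
R3 ← R3 − (3)·R1: [0, 0, 0]
1 nonzero row, so rank(MA) = 1.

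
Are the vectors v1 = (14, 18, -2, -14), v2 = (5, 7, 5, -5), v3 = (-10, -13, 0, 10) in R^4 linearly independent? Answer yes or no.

no

Form the matrix with these vectors as rows and row reduce.
R2 ← R2 − (5/14)·R1: [0, 4/7, 40/7, 0]
R3 ← R3 + (5/7)·R1: [0, -1/7, -10/7, 0]
R3 ← R3 + (1/4)·R2: [0, 0, 0, 0]
2 nonzero rows, so the 3 vectors span a space of dimension 2.
Since 2 < 3, the vectors are linearly dependent.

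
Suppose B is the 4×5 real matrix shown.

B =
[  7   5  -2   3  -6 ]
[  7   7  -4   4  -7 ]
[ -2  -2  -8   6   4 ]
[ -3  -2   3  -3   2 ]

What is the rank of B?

3

Row reduce to echelon form.
R2 ← R2 − R1: [0, 2, -2, 1, -1]
R3 ← R3 + (2/7)·R1: [0, -4/7, -60/7, 48/7, 16/7]
R4 ← R4 + (3/7)·R1: [0, 1/7, 15/7, -12/7, -4/7]
R3 ← R3 + (2/7)·R2: [0, 0, -64/7, 50/7, 2]
R4 ← R4 − (1/14)·R2: [0, 0, 16/7, -25/14, -1/2]
R4 ← R4 + (1/4)·R3: [0, 0, 0, 0, 0]
Echelon form has 3 nonzero rows, so rank(B) = 3.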